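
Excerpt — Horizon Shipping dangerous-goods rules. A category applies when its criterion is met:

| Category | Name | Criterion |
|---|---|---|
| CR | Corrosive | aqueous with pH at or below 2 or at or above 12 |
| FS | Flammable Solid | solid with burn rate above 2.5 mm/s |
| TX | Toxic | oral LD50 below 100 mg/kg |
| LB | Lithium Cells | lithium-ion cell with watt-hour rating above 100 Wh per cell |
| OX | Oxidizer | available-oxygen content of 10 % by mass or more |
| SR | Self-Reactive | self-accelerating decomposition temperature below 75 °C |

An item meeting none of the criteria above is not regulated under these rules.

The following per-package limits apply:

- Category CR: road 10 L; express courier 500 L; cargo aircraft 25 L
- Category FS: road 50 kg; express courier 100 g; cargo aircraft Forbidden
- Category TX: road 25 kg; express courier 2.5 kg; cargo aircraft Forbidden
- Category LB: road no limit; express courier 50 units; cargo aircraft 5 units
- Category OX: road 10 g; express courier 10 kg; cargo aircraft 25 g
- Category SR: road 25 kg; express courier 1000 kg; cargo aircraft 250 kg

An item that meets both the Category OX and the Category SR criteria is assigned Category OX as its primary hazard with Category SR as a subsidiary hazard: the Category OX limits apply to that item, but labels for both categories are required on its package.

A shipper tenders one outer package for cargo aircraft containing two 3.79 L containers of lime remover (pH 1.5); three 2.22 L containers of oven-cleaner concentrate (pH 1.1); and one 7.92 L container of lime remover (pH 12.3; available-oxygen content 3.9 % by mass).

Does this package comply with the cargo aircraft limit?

Yes

Lime remover: pH 1.5 ≤ 2 → Category CR (Corrosive).
The oven-cleaner concentrate has pH 1.1, which is ≤ 2, so it is Category CR (Corrosive).
Lime remover: pH 12.3 ≥ 12 → Category CR (Corrosive).
Category CR net quantity: (two 3.79 L containers = 7.58 L) + (three 2.22 L containers = 6.66 L) + 7.92 L = 22.16 L.
22.16 L is within the cargo aircraft limit of 25 L for Category CR.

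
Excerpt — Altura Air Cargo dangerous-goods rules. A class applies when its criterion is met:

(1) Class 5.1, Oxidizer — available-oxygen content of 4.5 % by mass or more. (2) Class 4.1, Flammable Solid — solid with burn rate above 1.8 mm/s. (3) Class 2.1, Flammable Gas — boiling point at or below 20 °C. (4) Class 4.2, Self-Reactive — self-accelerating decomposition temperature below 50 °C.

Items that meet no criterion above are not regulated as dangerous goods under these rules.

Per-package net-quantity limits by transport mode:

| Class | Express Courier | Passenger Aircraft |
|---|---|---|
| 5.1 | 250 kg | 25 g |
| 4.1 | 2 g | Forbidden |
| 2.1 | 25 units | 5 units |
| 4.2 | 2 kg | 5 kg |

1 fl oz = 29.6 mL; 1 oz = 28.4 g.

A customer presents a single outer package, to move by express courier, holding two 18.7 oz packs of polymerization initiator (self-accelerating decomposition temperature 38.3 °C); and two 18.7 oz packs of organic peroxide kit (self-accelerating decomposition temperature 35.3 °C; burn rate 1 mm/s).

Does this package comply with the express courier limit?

No

Polymerization initiator: self-accelerating decomposition temperature 38.3 °C < 50 °C → Class 4.2 (Self-Reactive).
Organic peroxide kit: self-accelerating decomposition temperature 35.3 °C < 50 °C → Class 4.2 (Self-Reactive).
Total Class 4.2: (two 18.7 oz packs = 1062.16 g) + (two 18.7 oz packs = 1062.16 g) = 2124.32 g.
2124.32 g > 2 kg (express courier limit, Class 4.2) — over the limit.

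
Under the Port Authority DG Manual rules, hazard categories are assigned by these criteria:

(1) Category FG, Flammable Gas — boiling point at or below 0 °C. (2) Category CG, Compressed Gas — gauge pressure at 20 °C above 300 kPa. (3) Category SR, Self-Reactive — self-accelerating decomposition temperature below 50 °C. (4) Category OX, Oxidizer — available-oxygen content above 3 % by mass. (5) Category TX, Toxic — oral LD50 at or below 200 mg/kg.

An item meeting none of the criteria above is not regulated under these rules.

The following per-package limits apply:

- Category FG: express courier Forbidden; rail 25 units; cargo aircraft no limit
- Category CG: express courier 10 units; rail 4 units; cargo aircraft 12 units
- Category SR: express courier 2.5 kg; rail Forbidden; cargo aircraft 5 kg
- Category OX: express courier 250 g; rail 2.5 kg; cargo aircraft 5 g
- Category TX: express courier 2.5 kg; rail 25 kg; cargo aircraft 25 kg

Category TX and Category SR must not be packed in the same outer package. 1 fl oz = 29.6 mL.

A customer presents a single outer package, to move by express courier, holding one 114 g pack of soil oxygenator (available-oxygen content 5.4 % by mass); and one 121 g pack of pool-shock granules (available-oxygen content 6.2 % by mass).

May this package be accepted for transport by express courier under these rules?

The soil oxygenator has available-oxygen content 5.4 % by mass, which is > 3 % by mass, so it is Category OX (Oxidizer).
With available-oxygen content 6.2 % by mass (> 3 % by mass), the pool-shock granules fall in Category OX.
Total Category OX: 114 g + 121 g = 235 g.
235 g ≤ 250 g (express courier limit, Category OX) — within limit.

Yes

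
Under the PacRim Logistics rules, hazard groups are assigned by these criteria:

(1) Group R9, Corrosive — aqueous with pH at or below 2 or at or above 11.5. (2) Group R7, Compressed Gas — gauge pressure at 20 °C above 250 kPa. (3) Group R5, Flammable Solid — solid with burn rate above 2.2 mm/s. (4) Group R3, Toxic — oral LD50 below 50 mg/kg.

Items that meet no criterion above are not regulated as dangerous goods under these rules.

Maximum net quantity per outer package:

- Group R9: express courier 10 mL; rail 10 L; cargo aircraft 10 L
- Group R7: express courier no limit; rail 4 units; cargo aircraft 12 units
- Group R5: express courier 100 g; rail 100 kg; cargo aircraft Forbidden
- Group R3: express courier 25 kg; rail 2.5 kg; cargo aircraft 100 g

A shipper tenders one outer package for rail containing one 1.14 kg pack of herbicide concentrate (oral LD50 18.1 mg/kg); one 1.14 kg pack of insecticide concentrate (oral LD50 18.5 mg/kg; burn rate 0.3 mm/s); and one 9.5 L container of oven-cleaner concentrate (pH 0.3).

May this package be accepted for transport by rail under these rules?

Yes

With oral LD50 18.1 mg/kg (< 50 mg/kg), the herbicide concentrate falls in Group R3.
With oral LD50 18.5 mg/kg (< 50 mg/kg), the insecticide concentrate falls in Group R3.
With pH 0.3 (≤ 2), the oven-cleaner concentrate falls in Group R9.
Group R3 net quantity: 1.14 kg + 1.14 kg = 2.28 kg.
2.28 kg ≤ 2.5 kg (rail limit, Group R3) — within limit.
Group R9 quantity: 9.5 L.
That is within the Group R9 rail limit of 10 L.
Every hazard group is within its rail limit and no segregation rule is violated.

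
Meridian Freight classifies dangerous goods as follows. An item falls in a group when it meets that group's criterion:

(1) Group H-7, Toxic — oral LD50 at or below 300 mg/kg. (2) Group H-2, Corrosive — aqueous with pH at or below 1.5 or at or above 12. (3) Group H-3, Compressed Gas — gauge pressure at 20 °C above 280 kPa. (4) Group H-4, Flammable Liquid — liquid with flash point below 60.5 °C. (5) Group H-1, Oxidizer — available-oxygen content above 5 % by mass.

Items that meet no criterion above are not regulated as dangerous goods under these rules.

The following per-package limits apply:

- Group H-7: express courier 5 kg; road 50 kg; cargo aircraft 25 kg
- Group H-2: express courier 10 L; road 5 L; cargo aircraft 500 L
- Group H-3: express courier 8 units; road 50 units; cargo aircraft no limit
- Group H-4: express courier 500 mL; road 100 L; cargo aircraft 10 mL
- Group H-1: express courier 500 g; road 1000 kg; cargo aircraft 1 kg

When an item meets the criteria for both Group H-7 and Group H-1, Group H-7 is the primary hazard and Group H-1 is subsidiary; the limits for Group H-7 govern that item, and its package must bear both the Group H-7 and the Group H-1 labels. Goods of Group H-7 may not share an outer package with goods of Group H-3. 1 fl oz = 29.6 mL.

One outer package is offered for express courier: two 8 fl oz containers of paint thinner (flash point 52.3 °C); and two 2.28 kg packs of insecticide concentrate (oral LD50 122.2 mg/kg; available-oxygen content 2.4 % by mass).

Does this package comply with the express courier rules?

Yes

Flash point 52.3 °C meets the Group H-4 criterion (Flammable Liquid), so the paint thinner is Group H-4.
The insecticide concentrate has oral LD50 122.2 mg/kg, which is ≤ 300 mg/kg, so it is Group H-7 (Toxic).
Group H-7 quantity: two 2.28 kg packs = 4.56 kg.
4.56 kg ≤ 5 kg (express courier limit, Group H-7) — within limit.
Group H-4 quantity: two 8 fl oz containers = 473.6 mL.
473.6 mL is within the express courier limit of 500 mL for Group H-4.
The segregation rule (Group H-7 with Group H-3) does not apply to Group H-7 with Group H-4.
Every hazard group is within its express courier limit and no segregation rule is violated.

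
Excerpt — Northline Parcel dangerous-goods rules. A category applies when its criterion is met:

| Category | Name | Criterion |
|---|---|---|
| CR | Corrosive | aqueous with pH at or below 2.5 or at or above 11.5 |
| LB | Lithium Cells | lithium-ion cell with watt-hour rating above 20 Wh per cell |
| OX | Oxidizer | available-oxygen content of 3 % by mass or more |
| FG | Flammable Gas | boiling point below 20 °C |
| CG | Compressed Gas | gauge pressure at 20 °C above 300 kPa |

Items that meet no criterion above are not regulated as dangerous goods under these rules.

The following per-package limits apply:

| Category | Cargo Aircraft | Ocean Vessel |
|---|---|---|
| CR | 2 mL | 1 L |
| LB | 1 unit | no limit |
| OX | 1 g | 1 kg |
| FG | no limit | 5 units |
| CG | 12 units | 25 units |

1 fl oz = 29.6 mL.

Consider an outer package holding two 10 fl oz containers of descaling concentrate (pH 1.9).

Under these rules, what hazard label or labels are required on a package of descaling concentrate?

Category CR

pH 1.9 meets the Category CR criterion (Corrosive), so the descaling concentrate is Category CR.
Only the Category CR label is required.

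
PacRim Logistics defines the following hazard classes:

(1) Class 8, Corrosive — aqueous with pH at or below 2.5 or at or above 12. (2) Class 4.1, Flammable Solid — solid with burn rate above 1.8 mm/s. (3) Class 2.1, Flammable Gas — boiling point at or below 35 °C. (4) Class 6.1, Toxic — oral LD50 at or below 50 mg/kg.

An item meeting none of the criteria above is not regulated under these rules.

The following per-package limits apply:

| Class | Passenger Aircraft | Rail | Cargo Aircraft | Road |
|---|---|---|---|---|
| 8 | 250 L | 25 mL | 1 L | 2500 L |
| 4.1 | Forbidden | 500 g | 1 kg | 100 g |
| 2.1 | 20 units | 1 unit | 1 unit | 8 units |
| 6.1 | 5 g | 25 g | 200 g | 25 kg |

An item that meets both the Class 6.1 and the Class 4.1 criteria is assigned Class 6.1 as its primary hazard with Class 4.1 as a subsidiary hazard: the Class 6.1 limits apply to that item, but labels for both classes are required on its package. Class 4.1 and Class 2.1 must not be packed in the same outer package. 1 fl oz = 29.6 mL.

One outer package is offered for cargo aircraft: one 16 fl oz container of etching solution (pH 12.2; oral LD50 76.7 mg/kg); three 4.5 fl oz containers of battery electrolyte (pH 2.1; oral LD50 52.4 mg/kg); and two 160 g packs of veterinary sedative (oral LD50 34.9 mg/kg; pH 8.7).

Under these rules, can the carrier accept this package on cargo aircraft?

No

With pH 12.2 (≥ 12), the etching solution falls in Class 8.
pH 2.1 meets the Class 8 criterion (Corrosive), so the battery electrolyte is Class 8.
Oral LD50 34.9 mg/kg meets the Class 6.1 criterion (Toxic), so the veterinary sedative is Class 6.1.
Total Class 8: (one 16 fl oz container = 473.6 mL) + (three 4.5 fl oz containers = 399.6 mL) = 873.2 mL.
873.2 mL is within the cargo aircraft limit of 1 L for Class 8.
Class 6.1 quantity: two 160 g packs = 320 g.
That exceeds the Class 6.1 cargo aircraft limit of 200 g.
The segregation rule (Class 4.1 with Class 2.1) does not apply to Class 8 with Class 6.1.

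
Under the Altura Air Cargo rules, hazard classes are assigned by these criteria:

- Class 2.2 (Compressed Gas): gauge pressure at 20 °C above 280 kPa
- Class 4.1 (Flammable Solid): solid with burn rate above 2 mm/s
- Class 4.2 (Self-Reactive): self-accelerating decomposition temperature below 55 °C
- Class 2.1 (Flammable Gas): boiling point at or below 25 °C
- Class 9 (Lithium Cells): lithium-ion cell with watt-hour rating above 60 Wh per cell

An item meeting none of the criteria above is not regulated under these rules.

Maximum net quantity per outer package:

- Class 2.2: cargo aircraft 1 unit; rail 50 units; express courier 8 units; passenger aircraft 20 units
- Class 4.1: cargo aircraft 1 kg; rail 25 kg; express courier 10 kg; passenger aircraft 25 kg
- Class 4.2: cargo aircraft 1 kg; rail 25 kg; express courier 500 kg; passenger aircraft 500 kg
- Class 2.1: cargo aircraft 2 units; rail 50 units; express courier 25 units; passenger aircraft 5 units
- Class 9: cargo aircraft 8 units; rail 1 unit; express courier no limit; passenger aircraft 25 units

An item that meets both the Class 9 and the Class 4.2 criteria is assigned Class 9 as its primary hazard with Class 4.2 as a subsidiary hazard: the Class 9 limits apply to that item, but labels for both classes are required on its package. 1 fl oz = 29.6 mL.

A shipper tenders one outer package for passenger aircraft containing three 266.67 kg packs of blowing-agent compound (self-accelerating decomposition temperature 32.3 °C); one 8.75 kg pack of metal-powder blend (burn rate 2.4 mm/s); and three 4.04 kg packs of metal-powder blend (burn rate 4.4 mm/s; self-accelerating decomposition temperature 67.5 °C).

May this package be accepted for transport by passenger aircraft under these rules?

No

Blowing-agent compound: self-accelerating decomposition temperature 32.3 °C < 55 °C → Class 4.2 (Self-Reactive).
Burn rate 2.4 mm/s meets the Class 4.1 criterion (Flammable Solid), so the metal-powder blend is Class 4.1.
With burn rate 4.4 mm/s (> 2 mm/s), the metal-powder blend falls in Class 4.1.
Total Class 4.1: 8.75 kg + (three 4.04 kg packs = 12.12 kg) = 20.87 kg.
20.87 kg is within the passenger aircraft limit of 25 kg for Class 4.1.
Class 4.2 quantity: three 266.67 kg packs = 800.01 kg.
That exceeds the Class 4.2 passenger aircraft limit of 500 kg.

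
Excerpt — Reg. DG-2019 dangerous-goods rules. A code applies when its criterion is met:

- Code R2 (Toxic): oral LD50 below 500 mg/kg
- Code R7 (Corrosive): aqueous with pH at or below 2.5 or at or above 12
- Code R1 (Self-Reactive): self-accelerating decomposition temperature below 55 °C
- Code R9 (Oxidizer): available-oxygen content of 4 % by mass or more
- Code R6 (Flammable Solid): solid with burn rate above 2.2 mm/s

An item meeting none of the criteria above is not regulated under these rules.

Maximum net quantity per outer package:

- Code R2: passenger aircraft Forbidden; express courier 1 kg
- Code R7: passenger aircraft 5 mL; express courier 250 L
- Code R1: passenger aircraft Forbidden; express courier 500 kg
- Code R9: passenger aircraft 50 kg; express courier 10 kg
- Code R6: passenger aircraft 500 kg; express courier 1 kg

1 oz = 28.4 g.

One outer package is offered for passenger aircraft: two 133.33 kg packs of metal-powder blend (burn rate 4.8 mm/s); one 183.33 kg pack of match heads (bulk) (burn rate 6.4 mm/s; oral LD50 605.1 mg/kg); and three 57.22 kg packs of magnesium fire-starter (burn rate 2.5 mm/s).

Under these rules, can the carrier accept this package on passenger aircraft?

The metal-powder blend has burn rate 4.8 mm/s, which is > 2.2 mm/s, so it is Code R6 (Flammable Solid).
With burn rate 6.4 mm/s (> 2.2 mm/s), the match heads (bulk) fall in Code R6.
With burn rate 2.5 mm/s (> 2.2 mm/s), the magnesium fire-starter falls in Code R6.
Code R6 net quantity: (two 133.33 kg packs = 266.66 kg) + 183.33 kg + (three 57.22 kg packs = 171.66 kg) = 621.65 kg.
That exceeds the Code R6 passenger aircraft limit of 500 kg.

No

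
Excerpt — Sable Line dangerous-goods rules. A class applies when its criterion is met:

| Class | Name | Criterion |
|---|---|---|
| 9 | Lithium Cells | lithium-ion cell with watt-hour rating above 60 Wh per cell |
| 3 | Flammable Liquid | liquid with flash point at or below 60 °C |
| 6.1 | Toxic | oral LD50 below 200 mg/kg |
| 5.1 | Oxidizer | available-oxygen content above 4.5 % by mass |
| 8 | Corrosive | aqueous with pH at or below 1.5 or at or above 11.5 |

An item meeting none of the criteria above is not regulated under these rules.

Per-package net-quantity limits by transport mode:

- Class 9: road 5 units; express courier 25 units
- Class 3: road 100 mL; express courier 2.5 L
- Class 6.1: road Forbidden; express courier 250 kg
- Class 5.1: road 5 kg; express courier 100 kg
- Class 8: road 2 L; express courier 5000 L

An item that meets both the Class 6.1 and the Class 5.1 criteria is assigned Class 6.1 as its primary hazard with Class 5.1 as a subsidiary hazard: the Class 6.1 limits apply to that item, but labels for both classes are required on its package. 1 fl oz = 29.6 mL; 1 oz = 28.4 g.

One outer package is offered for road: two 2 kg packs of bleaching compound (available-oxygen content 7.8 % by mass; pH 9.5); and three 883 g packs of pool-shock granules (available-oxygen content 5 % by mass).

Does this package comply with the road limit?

With available-oxygen content 7.8 % by mass (> 4.5 % by mass), the bleaching compound falls in Class 5.1.
The pool-shock granules have available-oxygen content 5 % by mass, which is > 4.5 % by mass, so they are Class 5.1 (Oxidizer).
Total Class 5.1: (two 2 kg packs = 4 kg) + (three 883 g packs = 2.649 kg) = 6.649 kg.
6.649 kg > 5 kg (road limit, Class 5.1) — over the limit.

No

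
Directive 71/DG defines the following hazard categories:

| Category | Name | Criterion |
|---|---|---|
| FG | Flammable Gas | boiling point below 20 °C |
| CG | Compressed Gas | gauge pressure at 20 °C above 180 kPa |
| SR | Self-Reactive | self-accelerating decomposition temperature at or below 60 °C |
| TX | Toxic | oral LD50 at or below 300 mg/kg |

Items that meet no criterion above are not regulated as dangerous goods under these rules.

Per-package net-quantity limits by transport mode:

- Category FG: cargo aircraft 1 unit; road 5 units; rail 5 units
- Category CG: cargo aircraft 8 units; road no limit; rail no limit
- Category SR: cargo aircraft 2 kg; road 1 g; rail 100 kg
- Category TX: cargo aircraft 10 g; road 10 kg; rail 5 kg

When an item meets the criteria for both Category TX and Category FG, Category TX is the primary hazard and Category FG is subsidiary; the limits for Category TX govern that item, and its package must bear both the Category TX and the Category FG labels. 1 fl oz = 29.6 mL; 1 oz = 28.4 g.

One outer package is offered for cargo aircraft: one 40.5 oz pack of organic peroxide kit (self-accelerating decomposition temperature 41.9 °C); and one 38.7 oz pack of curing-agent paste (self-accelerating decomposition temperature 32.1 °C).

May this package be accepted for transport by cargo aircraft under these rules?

No

The organic peroxide kit has self-accelerating decomposition temperature 41.9 °C, which is ≤ 60 °C, so it is Category SR (Self-Reactive).
The curing-agent paste has self-accelerating decomposition temperature 32.1 °C, which is ≤ 60 °C, so it is Category SR (Self-Reactive).
Category SR net quantity: (one 40.5 oz pack = 1150.2 g) + (one 38.7 oz pack = 1099.08 g) = 2249.28 g.
2249.28 g exceeds the cargo aircraft limit of 2 kg for Category SR.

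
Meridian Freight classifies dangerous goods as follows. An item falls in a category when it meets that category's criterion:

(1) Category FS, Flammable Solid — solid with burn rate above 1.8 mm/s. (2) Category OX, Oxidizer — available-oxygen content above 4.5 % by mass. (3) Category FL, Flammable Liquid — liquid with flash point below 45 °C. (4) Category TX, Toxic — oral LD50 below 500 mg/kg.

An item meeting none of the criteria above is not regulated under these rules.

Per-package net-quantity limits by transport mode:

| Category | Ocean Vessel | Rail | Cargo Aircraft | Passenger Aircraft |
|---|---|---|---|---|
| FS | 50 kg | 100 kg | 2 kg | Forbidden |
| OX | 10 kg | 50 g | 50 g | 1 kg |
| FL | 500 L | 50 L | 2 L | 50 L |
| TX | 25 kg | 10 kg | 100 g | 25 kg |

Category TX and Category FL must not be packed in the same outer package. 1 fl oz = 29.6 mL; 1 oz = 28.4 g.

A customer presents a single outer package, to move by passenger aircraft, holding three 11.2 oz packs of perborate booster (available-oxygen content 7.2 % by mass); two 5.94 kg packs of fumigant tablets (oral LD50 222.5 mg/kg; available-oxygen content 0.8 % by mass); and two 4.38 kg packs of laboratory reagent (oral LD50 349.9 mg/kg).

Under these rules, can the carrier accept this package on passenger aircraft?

Available-oxygen content 7.2 % by mass meets the Category OX criterion (Oxidizer), so the perborate booster is Category OX.
Fumigant tablets: oral LD50 222.5 mg/kg < 500 mg/kg → Category TX (Toxic).
Oral LD50 349.9 mg/kg meets the Category TX criterion (Toxic), so the laboratory reagent is Category TX.
Category TX net quantity: (two 5.94 kg packs = 11.88 kg) + (two 4.38 kg packs = 8.76 kg) = 20.64 kg.
That is within the Category TX passenger aircraft limit of 25 kg.
Category OX quantity: three 11.2 oz packs = 954.24 g.
That is within the Category OX passenger aircraft limit of 1 kg.
The segregation rule (Category TX with Category FL) does not apply to Category TX with Category OX.
Every hazard category is within its passenger aircraft limit and no segregation rule is violated.

Yes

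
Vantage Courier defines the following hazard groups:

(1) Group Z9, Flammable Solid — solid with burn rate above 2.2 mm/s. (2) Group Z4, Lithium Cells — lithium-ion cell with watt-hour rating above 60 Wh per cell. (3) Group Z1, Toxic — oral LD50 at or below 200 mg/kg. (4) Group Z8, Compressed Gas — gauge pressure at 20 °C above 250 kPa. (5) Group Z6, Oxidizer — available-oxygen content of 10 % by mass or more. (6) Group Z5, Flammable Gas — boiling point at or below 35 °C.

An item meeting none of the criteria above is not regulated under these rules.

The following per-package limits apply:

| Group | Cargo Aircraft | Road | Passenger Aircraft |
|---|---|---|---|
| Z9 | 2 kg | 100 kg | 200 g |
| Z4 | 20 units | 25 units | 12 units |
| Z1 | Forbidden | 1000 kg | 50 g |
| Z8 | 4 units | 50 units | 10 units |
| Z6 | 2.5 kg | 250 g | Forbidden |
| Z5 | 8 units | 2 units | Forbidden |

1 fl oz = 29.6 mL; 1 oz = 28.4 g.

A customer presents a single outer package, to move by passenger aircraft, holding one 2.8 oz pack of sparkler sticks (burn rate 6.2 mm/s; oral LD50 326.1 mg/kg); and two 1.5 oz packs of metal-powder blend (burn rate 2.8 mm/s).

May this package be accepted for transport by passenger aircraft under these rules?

Yes

With burn rate 6.2 mm/s (> 2.2 mm/s), the sparkler sticks fall in Group Z9.
The metal-powder blend has burn rate 2.8 mm/s, which is > 2.2 mm/s, so it is Group Z9 (Flammable Solid).
Total Group Z9: (one 2.8 oz pack = 79.52 g) + (two 1.5 oz packs = 85.2 g) = 164.72 g.
164.72 g is within the passenger aircraft limit of 200 g for Group Z9.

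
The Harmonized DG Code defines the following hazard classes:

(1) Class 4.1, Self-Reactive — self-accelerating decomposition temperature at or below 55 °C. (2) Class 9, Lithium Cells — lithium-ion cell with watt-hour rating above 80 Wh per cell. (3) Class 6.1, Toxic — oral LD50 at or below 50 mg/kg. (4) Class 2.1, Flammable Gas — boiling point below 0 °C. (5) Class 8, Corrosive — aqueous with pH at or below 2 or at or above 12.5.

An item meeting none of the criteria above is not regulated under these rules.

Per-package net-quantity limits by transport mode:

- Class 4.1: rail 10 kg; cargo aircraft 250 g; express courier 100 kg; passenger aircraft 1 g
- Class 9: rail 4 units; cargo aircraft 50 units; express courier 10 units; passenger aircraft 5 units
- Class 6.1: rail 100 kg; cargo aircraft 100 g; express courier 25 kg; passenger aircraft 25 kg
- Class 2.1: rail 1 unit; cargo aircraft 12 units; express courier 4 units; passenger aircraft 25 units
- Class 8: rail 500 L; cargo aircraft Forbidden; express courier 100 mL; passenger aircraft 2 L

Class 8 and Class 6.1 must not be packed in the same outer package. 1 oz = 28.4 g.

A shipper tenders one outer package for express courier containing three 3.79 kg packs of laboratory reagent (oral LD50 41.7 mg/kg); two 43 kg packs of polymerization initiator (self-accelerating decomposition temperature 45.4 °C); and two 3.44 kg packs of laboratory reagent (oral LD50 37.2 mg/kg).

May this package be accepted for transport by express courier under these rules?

Yes

Oral LD50 41.7 mg/kg meets the Class 6.1 criterion (Toxic), so the laboratory reagent is Class 6.1.
The polymerization initiator has self-accelerating decomposition temperature 45.4 °C, which is ≤ 55 °C, so it is Class 4.1 (Self-Reactive).
Oral LD50 37.2 mg/kg meets the Class 6.1 criterion (Toxic), so the laboratory reagent is Class 6.1.
Class 6.1 net quantity: (three 3.79 kg packs = 11.37 kg) + (two 3.44 kg packs = 6.88 kg) = 18.25 kg.
18.25 kg ≤ 25 kg (express courier limit, Class 6.1) — within limit.
Class 4.1 quantity: two 43 kg packs = 86 kg.
86 kg ≤ 100 kg (express courier limit, Class 4.1) — within limit.
The segregation rule (Class 8 with Class 6.1) does not apply to Class 6.1 with Class 4.1.
Every hazard class is within its express courier limit and no segregation rule is violated.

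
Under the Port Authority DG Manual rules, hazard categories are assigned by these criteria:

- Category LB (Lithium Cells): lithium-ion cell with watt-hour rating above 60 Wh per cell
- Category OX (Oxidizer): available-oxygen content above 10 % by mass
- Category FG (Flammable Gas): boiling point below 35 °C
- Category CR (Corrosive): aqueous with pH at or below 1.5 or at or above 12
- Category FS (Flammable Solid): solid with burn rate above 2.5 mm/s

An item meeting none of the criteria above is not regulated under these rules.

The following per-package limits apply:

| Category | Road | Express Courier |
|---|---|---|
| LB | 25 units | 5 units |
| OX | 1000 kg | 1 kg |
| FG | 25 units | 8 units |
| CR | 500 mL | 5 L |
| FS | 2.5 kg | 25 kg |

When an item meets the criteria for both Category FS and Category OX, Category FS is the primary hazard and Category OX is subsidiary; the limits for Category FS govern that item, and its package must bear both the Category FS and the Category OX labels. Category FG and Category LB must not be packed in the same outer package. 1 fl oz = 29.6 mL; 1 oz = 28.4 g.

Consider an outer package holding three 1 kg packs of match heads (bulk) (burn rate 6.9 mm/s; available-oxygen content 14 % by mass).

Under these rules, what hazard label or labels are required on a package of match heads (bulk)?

Category FS and OX

The match heads (bulk) have burn rate 6.9 mm/s, which is > 2.5 mm/s, so they are Category FS (Flammable Solid).
The match heads (bulk) have available-oxygen content 14 % by mass, which is > 10 % by mass, so they are Category OX (Oxidizer).
By the precedence rule Category FS is primary and Category OX is subsidiary, and that rule requires both labels on the package.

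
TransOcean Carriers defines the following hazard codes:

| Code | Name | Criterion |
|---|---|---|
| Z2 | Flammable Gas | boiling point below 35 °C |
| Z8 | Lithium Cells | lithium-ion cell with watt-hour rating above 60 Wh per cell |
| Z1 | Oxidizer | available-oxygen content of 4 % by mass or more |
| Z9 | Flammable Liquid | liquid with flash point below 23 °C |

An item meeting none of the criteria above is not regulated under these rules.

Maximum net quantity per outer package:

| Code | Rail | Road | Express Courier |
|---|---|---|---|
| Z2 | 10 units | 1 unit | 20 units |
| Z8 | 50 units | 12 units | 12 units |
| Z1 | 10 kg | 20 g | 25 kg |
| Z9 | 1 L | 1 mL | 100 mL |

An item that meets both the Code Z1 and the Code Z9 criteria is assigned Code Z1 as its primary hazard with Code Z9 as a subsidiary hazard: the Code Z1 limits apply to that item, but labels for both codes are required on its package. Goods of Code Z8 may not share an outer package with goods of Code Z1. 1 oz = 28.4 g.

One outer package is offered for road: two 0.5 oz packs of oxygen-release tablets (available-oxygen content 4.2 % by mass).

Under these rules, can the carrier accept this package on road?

No

The oxygen-release tablets have available-oxygen content 4.2 % by mass, which is ≥ 4 % by mass, so they are Code Z1 (Oxidizer).
Code Z1 quantity: two 0.5 oz packs = 28.4 g.
That exceeds the Code Z1 road limit of 20 g.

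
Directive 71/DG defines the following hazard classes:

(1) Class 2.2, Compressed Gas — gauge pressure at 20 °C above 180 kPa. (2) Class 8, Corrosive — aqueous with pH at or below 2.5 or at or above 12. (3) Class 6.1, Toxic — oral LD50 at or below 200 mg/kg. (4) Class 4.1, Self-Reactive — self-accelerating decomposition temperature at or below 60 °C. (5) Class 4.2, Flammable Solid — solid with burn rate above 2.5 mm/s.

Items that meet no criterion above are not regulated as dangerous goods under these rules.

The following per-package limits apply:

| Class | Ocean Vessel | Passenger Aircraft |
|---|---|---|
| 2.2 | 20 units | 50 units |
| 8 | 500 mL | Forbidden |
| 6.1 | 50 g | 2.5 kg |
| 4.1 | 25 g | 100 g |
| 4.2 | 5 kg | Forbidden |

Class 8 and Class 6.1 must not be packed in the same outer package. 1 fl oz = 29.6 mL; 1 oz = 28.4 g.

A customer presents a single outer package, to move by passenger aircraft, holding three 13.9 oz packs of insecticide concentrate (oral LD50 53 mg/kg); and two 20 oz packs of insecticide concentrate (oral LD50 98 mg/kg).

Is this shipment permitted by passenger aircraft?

Yes

Insecticide concentrate: oral LD50 53 mg/kg ≤ 200 mg/kg → Class 6.1 (Toxic).
With oral LD50 98 mg/kg (≤ 200 mg/kg), the insecticide concentrate falls in Class 6.1.
Total Class 6.1: (three 13.9 oz packs = 1184.28 g) + (two 20 oz packs = 1.136 kg) = 2320.28 g.
2320.28 g ≤ 2.5 kg (passenger aircraft limit, Class 6.1) — within limit.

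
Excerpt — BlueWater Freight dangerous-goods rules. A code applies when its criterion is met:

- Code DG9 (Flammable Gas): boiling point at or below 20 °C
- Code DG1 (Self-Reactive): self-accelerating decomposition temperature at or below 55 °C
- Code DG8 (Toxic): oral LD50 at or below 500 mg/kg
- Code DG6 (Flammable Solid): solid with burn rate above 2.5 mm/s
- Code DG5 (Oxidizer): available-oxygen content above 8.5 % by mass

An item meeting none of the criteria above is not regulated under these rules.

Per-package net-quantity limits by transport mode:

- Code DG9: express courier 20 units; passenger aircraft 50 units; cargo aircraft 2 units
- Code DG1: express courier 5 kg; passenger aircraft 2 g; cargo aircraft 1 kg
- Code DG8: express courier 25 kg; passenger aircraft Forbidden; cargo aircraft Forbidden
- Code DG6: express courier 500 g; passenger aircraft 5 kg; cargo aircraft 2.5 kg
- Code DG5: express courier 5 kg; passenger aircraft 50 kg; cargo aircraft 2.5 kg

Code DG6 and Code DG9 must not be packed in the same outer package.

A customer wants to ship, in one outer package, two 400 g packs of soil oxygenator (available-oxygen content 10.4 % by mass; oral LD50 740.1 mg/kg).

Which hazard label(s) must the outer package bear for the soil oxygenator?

Code DG5

Available-oxygen content 10.4 % by mass meets the Code DG5 criterion (Oxidizer), so the soil oxygenator is Code DG5.
Only the Code DG5 label is required.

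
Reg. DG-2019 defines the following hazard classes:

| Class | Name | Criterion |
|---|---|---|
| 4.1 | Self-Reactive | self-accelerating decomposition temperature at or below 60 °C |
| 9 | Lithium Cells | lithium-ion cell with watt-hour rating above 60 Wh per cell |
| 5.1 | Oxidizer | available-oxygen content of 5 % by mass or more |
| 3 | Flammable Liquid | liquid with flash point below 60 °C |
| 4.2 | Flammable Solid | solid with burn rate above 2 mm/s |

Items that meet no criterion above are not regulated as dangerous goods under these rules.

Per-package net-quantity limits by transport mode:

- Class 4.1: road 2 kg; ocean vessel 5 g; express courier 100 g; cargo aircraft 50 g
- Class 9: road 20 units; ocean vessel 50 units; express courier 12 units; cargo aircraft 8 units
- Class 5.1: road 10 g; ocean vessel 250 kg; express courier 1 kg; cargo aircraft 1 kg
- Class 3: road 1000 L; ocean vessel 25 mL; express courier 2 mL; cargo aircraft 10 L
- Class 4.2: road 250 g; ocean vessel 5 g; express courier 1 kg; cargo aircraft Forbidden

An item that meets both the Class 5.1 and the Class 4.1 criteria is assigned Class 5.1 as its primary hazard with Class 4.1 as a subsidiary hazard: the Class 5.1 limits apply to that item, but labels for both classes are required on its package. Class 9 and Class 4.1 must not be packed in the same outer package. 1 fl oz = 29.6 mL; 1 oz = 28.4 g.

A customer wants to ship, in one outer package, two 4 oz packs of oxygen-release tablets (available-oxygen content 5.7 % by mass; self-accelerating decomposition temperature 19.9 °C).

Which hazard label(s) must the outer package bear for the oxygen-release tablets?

Oxygen-release tablets: available-oxygen content 5.7 % by mass ≥ 5 % by mass → Class 5.1 (Oxidizer).
The oxygen-release tablets have self-accelerating decomposition temperature 19.9 °C, which is ≤ 60 °C, so they are Class 4.1 (Self-Reactive).
By the precedence rule Class 5.1 is primary and Class 4.1 is subsidiary, and that rule requires both labels on the package.

Class 4.1 and 5.1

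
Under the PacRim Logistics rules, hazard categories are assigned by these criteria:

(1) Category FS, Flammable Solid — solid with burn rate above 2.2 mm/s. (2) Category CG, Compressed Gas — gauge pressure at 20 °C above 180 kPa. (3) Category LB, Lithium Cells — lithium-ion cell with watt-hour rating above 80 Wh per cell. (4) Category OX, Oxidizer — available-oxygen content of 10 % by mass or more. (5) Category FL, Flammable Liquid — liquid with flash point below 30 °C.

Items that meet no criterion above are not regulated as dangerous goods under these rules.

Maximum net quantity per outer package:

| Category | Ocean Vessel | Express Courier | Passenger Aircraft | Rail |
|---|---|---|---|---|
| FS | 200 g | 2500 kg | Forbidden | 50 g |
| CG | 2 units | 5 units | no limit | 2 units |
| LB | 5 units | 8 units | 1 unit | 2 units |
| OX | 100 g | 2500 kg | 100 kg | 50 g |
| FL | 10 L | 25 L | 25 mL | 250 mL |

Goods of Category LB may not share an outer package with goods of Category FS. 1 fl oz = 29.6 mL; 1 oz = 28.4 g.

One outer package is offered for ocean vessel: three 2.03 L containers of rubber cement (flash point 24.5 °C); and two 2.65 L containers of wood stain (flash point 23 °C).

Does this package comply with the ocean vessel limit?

No

The rubber cement has flash point 24.5 °C, which is < 30 °C, so it is Category FL (Flammable Liquid).
With flash point 23 °C (< 30 °C), the wood stain falls in Category FL.
Category FL net quantity: (three 2.03 L containers = 6.09 L) + (two 2.65 L containers = 5.3 L) = 11.39 L.
That exceeds the Category FL ocean vessel limit of 10 L.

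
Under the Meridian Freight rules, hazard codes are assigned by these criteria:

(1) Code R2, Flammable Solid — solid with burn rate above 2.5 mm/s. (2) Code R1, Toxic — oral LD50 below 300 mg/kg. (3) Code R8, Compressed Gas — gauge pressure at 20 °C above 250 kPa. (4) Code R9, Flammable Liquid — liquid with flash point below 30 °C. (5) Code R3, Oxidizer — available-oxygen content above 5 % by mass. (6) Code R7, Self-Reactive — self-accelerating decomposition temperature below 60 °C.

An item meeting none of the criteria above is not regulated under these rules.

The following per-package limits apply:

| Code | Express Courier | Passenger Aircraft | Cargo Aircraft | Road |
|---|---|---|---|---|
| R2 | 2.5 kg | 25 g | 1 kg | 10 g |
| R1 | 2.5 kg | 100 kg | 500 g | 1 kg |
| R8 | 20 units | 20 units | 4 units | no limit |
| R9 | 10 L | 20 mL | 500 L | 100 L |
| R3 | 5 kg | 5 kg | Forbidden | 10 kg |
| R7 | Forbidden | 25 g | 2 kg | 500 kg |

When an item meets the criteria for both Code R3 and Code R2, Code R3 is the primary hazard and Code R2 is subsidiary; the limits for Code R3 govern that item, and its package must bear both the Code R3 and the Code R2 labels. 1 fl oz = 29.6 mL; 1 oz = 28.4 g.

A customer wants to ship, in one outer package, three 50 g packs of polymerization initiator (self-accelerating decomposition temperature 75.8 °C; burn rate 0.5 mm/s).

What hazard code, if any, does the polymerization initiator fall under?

burn rate 0.5 mm/s is not above 2.5 mm/s, so Code R2 does not apply.
self-accelerating decomposition temperature 75.8 °C is not below 60 °C, so Code R7 does not apply.
No criterion is met, so the item is not regulated.

Not regulated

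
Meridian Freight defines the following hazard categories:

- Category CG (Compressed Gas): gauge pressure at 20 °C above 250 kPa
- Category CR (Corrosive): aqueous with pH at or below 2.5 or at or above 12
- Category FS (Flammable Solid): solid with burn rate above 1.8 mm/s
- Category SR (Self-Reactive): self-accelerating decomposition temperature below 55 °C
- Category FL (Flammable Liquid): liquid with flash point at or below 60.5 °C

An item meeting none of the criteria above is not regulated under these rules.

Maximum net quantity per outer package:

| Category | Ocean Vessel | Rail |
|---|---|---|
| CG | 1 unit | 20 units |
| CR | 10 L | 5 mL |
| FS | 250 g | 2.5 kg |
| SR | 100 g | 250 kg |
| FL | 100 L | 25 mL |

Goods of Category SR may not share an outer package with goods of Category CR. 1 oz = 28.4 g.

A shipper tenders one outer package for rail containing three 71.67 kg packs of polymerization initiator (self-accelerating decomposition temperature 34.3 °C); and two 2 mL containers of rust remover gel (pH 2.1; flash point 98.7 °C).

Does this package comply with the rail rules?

No

The polymerization initiator has self-accelerating decomposition temperature 34.3 °C, which is < 55 °C, so it is Category SR (Self-Reactive).
With pH 2.1 (≤ 2.5), the rust remover gel falls in Category CR.
Category SR quantity: three 71.67 kg packs = 215.01 kg.
215.01 kg is within the rail limit of 250 kg for Category SR.
Category CR quantity: two 2 mL containers = 4 mL.
That is within the Category CR rail limit of 5 mL.
Category SR and Category CR may not share an outer package.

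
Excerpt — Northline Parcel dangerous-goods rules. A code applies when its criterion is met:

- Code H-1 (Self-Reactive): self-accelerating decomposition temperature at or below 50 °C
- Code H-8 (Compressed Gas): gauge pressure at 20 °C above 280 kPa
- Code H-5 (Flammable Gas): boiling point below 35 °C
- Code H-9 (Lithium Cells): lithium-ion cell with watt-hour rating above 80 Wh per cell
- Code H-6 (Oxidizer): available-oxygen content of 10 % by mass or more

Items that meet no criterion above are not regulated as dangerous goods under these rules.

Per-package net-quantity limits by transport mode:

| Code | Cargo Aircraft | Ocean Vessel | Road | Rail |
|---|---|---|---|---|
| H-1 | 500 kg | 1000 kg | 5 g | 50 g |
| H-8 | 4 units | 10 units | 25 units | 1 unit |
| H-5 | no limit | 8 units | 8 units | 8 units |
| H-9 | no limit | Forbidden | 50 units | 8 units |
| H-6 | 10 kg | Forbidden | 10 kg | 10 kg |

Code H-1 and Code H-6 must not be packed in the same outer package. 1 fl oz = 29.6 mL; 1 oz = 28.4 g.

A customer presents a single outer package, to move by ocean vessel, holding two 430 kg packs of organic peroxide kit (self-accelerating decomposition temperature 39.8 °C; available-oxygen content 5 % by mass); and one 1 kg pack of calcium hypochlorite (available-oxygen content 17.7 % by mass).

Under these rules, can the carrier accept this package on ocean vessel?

Organic peroxide kit: self-accelerating decomposition temperature 39.8 °C ≤ 50 °C → Code H-1 (Self-Reactive).
Calcium hypochlorite: available-oxygen content 17.7 % by mass ≥ 10 % by mass → Code H-6 (Oxidizer).
Code H-1 quantity: two 430 kg packs = 860 kg.
860 kg is within the ocean vessel limit of 1000 kg for Code H-1.
Code H-6 quantity: 1 kg.
Code H-6 is Forbidden by ocean vessel.
Code H-1 and Code H-6 may not share an outer package.

No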